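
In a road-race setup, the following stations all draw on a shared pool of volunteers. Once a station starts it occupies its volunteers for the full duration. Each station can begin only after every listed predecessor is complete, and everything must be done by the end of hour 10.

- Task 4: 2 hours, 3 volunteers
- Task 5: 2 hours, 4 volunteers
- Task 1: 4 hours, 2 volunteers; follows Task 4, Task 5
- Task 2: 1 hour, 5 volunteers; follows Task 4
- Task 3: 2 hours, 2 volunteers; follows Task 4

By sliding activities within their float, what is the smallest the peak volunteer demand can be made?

5

Early-start (Task 4@1, Task 5@1, Task 1@3, Task 2@3, Task 3@3) gives peak 9: h1:7  h2:7  h3:9  h4:4  h5:2  h6:2  h7:0  h8:0  h9:0  h10:0.
Shift Task 5→3, Task 1→5, Task 2→9, Task 3→5.
Schedule Task 4@1, Task 5@3, Task 1@5, Task 2@9, Task 3@5: h1:3  h2:3  h3:4  h4:4  h5:4  h6:4  h7:2  h8:2  h9:5  h10:0 — peak 5.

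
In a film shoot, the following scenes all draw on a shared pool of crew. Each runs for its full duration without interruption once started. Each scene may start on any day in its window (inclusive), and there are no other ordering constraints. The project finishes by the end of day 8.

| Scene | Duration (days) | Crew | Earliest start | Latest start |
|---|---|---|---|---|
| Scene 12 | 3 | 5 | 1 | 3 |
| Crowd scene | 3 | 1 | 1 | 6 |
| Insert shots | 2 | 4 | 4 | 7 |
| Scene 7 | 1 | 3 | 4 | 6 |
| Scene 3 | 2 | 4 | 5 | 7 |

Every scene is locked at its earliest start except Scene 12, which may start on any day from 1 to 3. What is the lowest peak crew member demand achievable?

8

Scene 12@1: d1:6  d2:6  d3:6  d4:7  d5:8  d6:4  d7:0  d8:0 → peak 8
Scene 12@2: d1:1  d2:6  d3:6  d4:12  d5:8  d6:4  d7:0  d8:0 → peak 12
Scene 12@3: d1:1  d2:1  d3:6  d4:12  d5:13  d6:4  d7:0  d8:0 → peak 13
Best is Scene 12@1, peak 8.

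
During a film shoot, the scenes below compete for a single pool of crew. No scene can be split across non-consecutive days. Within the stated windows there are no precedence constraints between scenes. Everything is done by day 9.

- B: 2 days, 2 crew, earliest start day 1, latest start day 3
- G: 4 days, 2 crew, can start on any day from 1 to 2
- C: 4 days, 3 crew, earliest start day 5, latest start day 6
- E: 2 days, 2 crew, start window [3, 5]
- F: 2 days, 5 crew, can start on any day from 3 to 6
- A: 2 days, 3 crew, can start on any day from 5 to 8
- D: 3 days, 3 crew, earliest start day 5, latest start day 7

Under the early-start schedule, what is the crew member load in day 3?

9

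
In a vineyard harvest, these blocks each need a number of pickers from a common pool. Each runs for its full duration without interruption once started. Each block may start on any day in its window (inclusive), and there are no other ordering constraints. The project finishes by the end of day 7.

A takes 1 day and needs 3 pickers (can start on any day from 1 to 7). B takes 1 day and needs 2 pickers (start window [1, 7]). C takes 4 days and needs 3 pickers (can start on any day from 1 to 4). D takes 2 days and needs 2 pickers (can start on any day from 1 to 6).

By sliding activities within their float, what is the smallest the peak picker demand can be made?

Early-start (A@1, B@1, C@1, D@1) gives peak 10: d1:10  d2:5  d3:3  d4:3  d5:0  d6:0  d7:0.
Shift B→2, C→4, D→2.
Schedule A@1, B@2, C@4, D@2: d1:3  d2:4  d3:2  d4:3  d5:3  d6:3  d7:3 — peak 4.

4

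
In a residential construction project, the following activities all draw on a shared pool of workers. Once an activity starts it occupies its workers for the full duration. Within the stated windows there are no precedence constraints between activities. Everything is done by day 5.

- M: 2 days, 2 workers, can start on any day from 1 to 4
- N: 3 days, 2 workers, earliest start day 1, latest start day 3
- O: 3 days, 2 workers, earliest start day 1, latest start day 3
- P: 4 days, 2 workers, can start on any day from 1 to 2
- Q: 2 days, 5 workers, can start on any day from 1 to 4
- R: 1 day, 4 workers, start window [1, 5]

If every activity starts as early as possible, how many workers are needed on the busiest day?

Early-start schedule: M@1, N@1, O@1, P@1, Q@1, R@1.
Load per day: day 1: 17, day 2: 13, day 3: 6, day 4: 2, day 5: 0.
Peak is 17.

17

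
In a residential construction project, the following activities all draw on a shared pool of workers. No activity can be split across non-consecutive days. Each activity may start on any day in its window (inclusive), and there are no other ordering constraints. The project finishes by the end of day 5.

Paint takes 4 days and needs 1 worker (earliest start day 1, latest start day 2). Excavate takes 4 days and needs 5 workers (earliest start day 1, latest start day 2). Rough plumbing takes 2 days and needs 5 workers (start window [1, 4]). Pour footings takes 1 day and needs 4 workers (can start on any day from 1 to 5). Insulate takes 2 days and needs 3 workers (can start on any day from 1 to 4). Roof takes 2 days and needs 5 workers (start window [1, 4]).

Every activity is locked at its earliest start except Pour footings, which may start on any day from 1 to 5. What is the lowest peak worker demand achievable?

Pour footings@1: d1:23  d2:19  d3:6  d4:6  d5:0 → peak 23
Pour footings@2: d1:19  d2:23  d3:6  d4:6  d5:0 → peak 23
Pour footings@3: d1:19  d2:19  d3:10  d4:6  d5:0 → peak 19
Pour footings@4: d1:19  d2:19  d3:6  d4:10  d5:0 → peak 19
Pour footings@5: d1:19  d2:19  d3:6  d4:6  d5:4 → peak 19
Best is Pour footings@3, peak 19.

19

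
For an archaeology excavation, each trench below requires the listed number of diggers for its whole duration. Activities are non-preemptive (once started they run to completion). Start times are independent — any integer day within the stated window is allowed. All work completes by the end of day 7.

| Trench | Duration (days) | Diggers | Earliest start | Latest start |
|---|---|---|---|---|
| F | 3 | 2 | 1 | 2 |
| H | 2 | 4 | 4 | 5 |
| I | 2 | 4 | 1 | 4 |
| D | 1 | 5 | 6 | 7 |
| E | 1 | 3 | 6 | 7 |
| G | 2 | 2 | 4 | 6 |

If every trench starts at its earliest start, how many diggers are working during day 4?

6

At early start, day 4 has: H, G.
Demand: 4 + 2 = 6.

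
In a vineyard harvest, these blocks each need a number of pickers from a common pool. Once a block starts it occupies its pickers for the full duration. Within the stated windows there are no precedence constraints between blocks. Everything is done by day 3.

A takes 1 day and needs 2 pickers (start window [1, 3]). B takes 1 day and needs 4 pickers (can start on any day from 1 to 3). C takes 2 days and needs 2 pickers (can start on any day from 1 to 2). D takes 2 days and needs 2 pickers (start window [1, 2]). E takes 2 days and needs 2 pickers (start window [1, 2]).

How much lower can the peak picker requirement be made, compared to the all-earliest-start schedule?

6

Early-start peak: d1:12  d2:6  d3:0 ⇒ 12.
Leveled (A@1, B@1, C@2, D@2, E@2): d1:6  d2:6  d3:6 ⇒ 6.
Reduction 12 − 6 = 6.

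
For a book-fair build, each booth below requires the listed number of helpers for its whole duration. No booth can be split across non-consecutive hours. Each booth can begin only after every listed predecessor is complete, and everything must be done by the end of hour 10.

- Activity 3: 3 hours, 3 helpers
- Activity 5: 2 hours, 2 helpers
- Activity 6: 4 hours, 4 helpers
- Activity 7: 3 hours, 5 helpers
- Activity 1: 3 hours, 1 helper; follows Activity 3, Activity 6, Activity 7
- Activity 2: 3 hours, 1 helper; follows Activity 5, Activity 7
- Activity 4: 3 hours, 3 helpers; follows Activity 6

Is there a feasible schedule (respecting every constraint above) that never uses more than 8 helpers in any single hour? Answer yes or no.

yes

Schedule Activity 3@1, Activity 5@4, Activity 6@1, Activity 7@5, Activity 1@8, Activity 2@8, Activity 4@8: h1:7  h2:7  h3:7  h4:6  h5:7  h6:5  h7:5  h8:5  h9:5  h10:5 — peak 7 ≤ 8.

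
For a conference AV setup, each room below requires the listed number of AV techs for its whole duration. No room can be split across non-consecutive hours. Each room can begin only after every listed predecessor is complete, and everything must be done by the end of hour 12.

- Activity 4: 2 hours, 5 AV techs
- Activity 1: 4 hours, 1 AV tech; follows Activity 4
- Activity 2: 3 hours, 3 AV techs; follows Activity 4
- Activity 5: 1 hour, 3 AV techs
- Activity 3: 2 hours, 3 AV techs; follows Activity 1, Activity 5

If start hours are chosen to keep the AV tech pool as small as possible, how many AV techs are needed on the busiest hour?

5

Early-start (Activity 4@1, Activity 1@3, Activity 2@3, Activity 5@1, Activity 3@7) gives peak 8: h1:8  h2:5  h3:4  h4:4  h5:4  h6:1  h7:3  h8:3  h9:0  h10:0  h11:0  h12:0.
Shift Activity 5→6.
Schedule Activity 4@1, Activity 1@3, Activity 2@3, Activity 5@6, Activity 3@7: h1:5  h2:5  h3:4  h4:4  h5:4  h6:4  h7:3  h8:3  h9:0  h10:0  h11:0  h12:0 — peak 5.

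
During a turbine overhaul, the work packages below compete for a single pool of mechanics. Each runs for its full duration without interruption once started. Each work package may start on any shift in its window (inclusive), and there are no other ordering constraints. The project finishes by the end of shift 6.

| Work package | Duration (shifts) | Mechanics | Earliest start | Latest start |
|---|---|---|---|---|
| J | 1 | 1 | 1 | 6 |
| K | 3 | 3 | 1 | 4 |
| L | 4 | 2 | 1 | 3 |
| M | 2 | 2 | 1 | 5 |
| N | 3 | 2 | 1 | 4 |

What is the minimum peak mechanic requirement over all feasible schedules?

Early-start (J@1, K@1, L@1, M@1, N@1) gives peak 10: s1:10  s2:9  s3:7  s4:2  s5:0  s6:0.
Shift K→4, M→5.
Schedule J@1, K@4, L@1, M@5, N@1: s1:5  s2:4  s3:4  s4:5  s5:5  s6:5 — peak 5.
Total mechanic-shifts = 28 over 6 shifts ⇒ peak ≥ ⌈28/6⌉ = 5, so 5 is optimal.

5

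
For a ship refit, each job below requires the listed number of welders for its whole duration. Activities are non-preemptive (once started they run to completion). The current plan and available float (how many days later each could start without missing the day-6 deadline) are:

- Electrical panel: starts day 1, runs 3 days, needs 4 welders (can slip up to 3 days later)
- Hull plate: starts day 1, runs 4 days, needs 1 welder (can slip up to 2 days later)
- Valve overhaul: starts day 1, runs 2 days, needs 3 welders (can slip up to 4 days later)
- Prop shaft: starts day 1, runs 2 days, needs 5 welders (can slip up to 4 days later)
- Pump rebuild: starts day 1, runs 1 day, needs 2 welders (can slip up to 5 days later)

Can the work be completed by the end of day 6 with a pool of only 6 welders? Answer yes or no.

The minimum achievable peak is 7; 6 < 7, so no feasible schedule stays within the cap.

no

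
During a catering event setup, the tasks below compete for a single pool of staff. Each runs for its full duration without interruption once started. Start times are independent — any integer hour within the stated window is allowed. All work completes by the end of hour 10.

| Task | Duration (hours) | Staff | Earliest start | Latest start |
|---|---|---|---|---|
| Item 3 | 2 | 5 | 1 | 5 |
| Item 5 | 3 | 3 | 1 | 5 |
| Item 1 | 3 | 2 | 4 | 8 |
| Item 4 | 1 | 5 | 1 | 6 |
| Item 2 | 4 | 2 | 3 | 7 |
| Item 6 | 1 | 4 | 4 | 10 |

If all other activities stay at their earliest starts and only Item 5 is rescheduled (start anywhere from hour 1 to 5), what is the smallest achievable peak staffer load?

10

Item 5@1: h1:13  h2:8  h3:5  h4:8  h5:4  h6:4  h7:0  h8:0  h9:0  h10:0 → peak 13
Item 5@2: h1:10  h2:8  h3:5  h4:11  h5:4  h6:4  h7:0  h8:0  h9:0  h10:0 → peak 11
Item 5@3: h1:10  h2:5  h3:5  h4:11  h5:7  h6:4  h7:0  h8:0  h9:0  h10:0 → peak 11
Item 5@4: h1:10  h2:5  h3:2  h4:11  h5:7  h6:7  h7:0  h8:0  h9:0  h10:0 → peak 11
Item 5@5: h1:10  h2:5  h3:2  h4:8  h5:7  h6:7  h7:3  h8:0  h9:0  h10:0 → peak 10
Best is Item 5@5, peak 10.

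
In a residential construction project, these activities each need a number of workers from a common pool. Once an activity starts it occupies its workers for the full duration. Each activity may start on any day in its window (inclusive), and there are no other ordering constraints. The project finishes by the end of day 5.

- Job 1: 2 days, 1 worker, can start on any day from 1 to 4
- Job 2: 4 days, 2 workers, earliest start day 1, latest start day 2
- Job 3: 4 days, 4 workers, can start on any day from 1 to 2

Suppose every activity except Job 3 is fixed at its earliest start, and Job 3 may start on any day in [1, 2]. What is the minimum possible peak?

Job 3@1: d1:7  d2:7  d3:6  d4:6  d5:0 → peak 7
Job 3@2: d1:3  d2:7  d3:6  d4:6  d5:4 → peak 7
Best is Job 3@1, peak 7.

7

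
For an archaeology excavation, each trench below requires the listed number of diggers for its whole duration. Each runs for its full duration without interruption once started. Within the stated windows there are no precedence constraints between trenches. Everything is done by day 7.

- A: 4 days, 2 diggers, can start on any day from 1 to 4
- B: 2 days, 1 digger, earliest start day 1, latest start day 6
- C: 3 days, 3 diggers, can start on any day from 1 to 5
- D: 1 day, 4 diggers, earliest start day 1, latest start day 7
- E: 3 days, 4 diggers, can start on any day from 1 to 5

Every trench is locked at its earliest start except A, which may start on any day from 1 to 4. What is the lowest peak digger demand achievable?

A@1: d1:14  d2:10  d3:9  d4:2  d5:0  d6:0  d7:0 → peak 14
A@2: d1:12  d2:10  d3:9  d4:2  d5:2  d6:0  d7:0 → peak 12
A@3: d1:12  d2:8  d3:9  d4:2  d5:2  d6:2  d7:0 → peak 12
A@4: d1:12  d2:8  d3:7  d4:2  d5:2  d6:2  d7:2 → peak 12
Best is A@2, peak 12.

12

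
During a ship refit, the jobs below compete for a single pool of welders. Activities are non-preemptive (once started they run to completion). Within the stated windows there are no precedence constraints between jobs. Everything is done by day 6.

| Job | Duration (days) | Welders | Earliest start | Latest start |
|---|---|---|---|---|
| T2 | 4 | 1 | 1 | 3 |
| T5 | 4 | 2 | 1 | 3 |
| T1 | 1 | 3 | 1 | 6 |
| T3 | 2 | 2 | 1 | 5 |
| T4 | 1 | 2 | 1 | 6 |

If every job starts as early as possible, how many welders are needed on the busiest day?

10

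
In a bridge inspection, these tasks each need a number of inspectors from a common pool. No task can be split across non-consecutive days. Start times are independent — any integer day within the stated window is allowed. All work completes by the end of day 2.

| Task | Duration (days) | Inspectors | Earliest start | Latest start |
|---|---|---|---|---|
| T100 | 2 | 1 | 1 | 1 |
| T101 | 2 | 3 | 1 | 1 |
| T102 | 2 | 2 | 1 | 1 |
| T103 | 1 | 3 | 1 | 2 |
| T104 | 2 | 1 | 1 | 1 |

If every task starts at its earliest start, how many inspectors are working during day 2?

At early start, day 2 has: T100, T101, T102, T104.
Demand: 1 + 3 + 2 + 1 = 7.

7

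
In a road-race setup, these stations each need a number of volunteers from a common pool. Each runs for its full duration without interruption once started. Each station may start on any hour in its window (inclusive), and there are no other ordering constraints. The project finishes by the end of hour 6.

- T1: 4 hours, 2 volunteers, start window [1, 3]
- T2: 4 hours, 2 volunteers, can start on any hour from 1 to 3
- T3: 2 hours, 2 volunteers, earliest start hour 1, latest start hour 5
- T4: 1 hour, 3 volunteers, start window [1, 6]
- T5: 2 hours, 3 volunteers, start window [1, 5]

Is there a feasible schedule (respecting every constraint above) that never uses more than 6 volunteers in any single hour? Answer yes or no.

Schedule T1@1, T2@1, T3@1, T4@5, T5@5: h1:6  h2:6  h3:4  h4:4  h5:6  h6:3 — peak 6 ≤ 6.

yes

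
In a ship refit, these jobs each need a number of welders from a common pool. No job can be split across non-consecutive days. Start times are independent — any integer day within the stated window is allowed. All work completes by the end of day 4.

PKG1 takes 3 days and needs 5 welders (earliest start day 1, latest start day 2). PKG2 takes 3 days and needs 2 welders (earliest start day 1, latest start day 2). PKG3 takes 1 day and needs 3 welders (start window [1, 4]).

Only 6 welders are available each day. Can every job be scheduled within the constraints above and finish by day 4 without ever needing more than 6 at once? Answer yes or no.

The minimum achievable peak is 7; 6 < 7, so no feasible schedule stays within the cap.

no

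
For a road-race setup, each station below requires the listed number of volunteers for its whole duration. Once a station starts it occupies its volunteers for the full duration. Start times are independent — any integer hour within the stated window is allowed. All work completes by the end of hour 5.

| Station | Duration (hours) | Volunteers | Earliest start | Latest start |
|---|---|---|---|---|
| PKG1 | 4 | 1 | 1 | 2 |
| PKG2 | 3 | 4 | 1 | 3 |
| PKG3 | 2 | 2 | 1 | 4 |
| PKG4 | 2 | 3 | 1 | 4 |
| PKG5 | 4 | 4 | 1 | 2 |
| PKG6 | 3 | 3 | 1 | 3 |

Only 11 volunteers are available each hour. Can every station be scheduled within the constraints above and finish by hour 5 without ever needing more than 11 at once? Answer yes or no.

The minimum achievable peak is 12; 11 < 12, so no feasible schedule stays within the cap.

no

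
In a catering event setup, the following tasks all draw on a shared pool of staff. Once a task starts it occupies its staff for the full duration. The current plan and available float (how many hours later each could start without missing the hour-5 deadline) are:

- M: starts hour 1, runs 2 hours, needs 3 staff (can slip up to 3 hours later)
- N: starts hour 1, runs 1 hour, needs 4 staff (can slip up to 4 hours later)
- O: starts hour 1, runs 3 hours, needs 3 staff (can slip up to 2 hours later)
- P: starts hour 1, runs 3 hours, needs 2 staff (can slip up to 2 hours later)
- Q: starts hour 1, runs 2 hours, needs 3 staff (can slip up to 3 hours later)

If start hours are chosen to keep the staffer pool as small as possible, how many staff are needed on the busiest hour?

8

Early-start (M@1, N@1, O@1, P@1, Q@1) gives peak 15: h1:15  h2:11  h3:5  h4:0  h5:0.
Shift O→2, P→2, Q→3.
Schedule M@1, N@1, O@2, P@2, Q@3: h1:7  h2:8  h3:8  h4:8  h5:0 — peak 8.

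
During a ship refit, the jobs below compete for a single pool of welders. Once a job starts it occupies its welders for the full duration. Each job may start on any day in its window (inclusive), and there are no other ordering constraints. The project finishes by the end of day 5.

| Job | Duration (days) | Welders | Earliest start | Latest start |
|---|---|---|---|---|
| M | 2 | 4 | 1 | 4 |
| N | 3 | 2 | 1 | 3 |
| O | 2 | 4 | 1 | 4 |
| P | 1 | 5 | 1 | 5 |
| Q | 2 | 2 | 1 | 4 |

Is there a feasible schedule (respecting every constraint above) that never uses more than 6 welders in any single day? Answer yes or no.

no

Total welder-days = 31; over 5 days the average is 31/5 > 6, so some day must exceed 6.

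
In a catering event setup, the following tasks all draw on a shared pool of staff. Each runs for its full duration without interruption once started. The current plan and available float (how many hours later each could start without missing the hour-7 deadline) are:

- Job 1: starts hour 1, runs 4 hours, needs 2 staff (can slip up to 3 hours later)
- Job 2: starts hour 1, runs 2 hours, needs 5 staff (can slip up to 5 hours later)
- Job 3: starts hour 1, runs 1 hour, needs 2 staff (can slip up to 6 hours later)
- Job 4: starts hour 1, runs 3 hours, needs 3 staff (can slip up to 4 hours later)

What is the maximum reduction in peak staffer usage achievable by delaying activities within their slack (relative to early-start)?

Early-start peak: h1:12  h2:10  h3:5  h4:2  h5:0  h6:0  h7:0 ⇒ 12.
Leveled (Job 1@1, Job 2@5, Job 3@1, Job 4@2): h1:4  h2:5  h3:5  h4:5  h5:5  h6:5  h7:0 ⇒ 5.
Reduction 12 − 5 = 7.

7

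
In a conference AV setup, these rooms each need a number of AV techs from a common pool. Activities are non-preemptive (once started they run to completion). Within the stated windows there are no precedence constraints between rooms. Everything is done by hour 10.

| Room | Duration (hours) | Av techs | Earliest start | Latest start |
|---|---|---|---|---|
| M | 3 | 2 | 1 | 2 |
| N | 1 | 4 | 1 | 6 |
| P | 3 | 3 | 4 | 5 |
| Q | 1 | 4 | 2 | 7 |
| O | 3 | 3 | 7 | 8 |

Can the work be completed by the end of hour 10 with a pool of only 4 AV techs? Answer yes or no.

The minimum achievable peak is 5; 4 < 5, so no feasible schedule stays within the cap.

no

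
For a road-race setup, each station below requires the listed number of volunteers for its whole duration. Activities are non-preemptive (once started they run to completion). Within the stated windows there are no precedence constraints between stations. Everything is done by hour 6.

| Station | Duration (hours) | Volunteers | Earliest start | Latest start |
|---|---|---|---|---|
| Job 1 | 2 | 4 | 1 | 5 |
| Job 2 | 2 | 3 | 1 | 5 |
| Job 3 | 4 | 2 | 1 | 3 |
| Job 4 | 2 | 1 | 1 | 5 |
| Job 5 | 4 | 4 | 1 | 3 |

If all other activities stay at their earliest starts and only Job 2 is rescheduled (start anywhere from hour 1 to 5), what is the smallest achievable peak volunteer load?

11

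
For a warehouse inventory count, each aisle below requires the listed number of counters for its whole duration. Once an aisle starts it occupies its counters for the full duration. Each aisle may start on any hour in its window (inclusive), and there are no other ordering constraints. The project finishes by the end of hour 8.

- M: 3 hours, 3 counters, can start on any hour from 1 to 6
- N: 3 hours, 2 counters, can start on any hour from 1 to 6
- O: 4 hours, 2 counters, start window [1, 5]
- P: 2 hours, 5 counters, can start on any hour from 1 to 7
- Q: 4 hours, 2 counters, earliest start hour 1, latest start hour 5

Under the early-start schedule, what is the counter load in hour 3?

At early start, hour 3 has: M, N, O, Q.
Demand: 3 + 2 + 2 + 2 = 9.

9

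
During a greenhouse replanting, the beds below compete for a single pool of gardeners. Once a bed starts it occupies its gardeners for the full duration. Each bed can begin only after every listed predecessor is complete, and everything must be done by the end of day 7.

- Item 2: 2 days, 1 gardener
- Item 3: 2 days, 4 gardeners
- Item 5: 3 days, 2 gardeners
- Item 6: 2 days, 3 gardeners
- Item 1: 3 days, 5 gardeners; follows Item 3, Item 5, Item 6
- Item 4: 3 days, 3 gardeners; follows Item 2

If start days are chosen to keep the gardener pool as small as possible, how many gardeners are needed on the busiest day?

8

Early-start (Item 2@1, Item 3@1, Item 5@1, Item 6@1, Item 1@4, Item 4@3) gives peak 10: d1:10  d2:10  d3:5  d4:8  d5:8  d6:5  d7:0.
Shift Item 6→3, Item 1→5.
Schedule Item 2@1, Item 3@1, Item 5@1, Item 6@3, Item 1@5, Item 4@3: d1:7  d2:7  d3:8  d4:6  d5:8  d6:5  d7:5 — peak 8.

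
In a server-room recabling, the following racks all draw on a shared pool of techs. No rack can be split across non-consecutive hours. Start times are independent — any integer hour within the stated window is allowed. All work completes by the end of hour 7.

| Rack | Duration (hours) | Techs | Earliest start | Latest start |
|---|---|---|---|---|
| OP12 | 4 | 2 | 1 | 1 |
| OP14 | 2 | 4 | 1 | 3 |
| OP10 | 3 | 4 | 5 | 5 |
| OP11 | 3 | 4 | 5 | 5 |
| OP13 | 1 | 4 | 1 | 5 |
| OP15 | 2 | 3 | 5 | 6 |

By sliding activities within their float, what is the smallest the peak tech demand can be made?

11

Schedule OP12@1, OP14@1, OP10@5, OP11@5, OP13@1, OP15@5: h1:10  h2:6  h3:2  h4:2  h5:11  h6:11  h7:8 — peak 11.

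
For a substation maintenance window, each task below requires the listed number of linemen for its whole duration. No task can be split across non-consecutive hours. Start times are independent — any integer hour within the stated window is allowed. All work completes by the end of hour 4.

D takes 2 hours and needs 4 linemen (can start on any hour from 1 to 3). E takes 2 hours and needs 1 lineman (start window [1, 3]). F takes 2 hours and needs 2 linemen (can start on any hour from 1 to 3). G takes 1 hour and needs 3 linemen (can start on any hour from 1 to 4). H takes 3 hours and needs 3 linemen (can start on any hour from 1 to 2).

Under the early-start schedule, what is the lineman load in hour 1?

At early start, hour 1 has: D, E, F, G, H.
Demand: 4 + 1 + 2 + 3 + 3 = 13.

13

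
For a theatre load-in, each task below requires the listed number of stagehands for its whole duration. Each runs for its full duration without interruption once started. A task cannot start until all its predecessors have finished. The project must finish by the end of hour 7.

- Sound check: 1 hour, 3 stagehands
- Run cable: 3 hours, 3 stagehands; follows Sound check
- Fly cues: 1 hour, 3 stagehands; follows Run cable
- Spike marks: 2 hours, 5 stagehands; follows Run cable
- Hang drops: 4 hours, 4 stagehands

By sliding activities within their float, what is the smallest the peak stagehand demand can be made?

Early-start (Sound check@1, Run cable@2, Fly cues@5, Spike marks@5, Hang drops@1) gives peak 8: h1:7  h2:7  h3:7  h4:7  h5:8  h6:5  h7:0.
Shift Spike marks→6.
Schedule Sound check@1, Run cable@2, Fly cues@5, Spike marks@6, Hang drops@1: h1:7  h2:7  h3:7  h4:7  h5:3  h6:5  h7:5 — peak 7.

7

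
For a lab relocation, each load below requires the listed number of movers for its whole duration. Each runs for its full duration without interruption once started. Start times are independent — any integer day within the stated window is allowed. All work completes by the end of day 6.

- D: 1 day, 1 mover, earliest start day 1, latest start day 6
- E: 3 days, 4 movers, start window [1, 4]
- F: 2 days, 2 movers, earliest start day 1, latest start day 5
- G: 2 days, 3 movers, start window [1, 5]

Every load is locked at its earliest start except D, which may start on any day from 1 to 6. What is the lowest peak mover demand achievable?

D@1: d1:10  d2:9  d3:4  d4:0  d5:0  d6:0 → peak 10
D@2: d1:9  d2:10  d3:4  d4:0  d5:0  d6:0 → peak 10
D@3: d1:9  d2:9  d3:5  d4:0  d5:0  d6:0 → peak 9
D@4: d1:9  d2:9  d3:4  d4:1  d5:0  d6:0 → peak 9
D@5: d1:9  d2:9  d3:4  d4:0  d5:1  d6:0 → peak 9
D@6: d1:9  d2:9  d3:4  d4:0  d5:0  d6:1 → peak 9
Best is D@3, peak 9.

9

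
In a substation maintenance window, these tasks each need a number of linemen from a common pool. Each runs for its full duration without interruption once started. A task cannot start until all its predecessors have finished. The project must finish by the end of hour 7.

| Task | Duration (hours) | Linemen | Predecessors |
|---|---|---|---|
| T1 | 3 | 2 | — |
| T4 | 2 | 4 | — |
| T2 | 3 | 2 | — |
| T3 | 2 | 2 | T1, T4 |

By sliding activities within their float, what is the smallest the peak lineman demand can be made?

Early-start (T1@1, T4@1, T2@1, T3@4) gives peak 8: h1:8  h2:8  h3:4  h4:2  h5:2  h6:0  h7:0.
Shift T4→4, T3→6.
Schedule T1@1, T4@4, T2@1, T3@6: h1:4  h2:4  h3:4  h4:4  h5:4  h6:2  h7:2 — peak 4.
Total lineman-hours = 24 over 7 hours ⇒ peak ≥ ⌈24/7⌉ = 4, so 4 is optimal.

4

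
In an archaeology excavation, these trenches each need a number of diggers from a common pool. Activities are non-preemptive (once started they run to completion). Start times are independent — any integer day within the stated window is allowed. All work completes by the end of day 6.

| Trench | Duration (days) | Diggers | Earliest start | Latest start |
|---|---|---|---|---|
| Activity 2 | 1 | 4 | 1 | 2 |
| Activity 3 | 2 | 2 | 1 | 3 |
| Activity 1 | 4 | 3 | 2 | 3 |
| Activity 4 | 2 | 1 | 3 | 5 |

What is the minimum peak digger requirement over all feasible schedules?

Early-start (Activity 2@1, Activity 3@1, Activity 1@2, Activity 4@3) gives peak 6: d1:6  d2:5  d3:4  d4:4  d5:3  d6:0.
Shift Activity 3→2, Activity 4→4.
Schedule Activity 2@1, Activity 3@2, Activity 1@2, Activity 4@4: d1:4  d2:5  d3:5  d4:4  d5:4  d6:0 — peak 5.

5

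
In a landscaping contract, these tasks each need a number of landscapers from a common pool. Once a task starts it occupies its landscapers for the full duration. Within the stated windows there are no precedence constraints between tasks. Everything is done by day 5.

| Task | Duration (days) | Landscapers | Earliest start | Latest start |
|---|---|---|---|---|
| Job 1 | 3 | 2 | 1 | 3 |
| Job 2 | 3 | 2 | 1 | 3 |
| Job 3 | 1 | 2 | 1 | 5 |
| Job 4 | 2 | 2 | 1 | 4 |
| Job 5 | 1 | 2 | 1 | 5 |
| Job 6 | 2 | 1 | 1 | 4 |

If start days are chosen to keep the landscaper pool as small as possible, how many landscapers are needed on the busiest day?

5

Early-start (Job 1@1, Job 2@1, Job 3@1, Job 4@1, Job 5@1, Job 6@1) gives peak 11: d1:11  d2:7  d3:4  d4:0  d5:0.
Shift Job 3→4, Job 4→4, Job 5→5.
Schedule Job 1@1, Job 2@1, Job 3@4, Job 4@4, Job 5@5, Job 6@1: d1:5  d2:5  d3:4  d4:4  d5:4 — peak 5.
Total landscaper-days = 22 over 5 days ⇒ peak ≥ ⌈22/5⌉ = 5, so 5 is optimal.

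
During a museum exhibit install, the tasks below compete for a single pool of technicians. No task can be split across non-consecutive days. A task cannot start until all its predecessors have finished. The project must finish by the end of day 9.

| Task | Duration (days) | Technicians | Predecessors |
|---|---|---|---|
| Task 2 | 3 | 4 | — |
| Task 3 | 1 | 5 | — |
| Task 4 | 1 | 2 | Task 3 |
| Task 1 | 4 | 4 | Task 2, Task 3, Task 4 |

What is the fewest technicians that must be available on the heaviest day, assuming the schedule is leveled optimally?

Early-start (Task 2@1, Task 3@1, Task 4@2, Task 1@4) gives peak 9: d1:9  d2:6  d3:4  d4:4  d5:4  d6:4  d7:4  d8:0  d9:0.
Shift Task 3→4, Task 4→5, Task 1→6.
Schedule Task 2@1, Task 3@4, Task 4@5, Task 1@6: d1:4  d2:4  d3:4  d4:5  d5:2  d6:4  d7:4  d8:4  d9:4 — peak 5.

5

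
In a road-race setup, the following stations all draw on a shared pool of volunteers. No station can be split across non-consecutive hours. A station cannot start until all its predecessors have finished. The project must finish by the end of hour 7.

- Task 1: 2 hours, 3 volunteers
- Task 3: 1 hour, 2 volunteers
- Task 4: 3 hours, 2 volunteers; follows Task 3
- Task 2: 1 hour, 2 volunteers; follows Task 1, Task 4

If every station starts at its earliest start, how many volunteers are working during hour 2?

5

At early start, hour 2 has: Task 1, Task 4.
Demand: 3 + 2 = 5.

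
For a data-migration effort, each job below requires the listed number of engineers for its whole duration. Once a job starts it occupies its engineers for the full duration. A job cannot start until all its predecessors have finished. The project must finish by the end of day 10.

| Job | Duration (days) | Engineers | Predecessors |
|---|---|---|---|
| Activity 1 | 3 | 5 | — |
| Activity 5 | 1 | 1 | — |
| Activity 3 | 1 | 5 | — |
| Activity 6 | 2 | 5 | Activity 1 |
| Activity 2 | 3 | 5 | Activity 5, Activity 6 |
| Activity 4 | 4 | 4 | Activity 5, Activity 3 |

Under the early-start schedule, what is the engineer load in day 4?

9

At early start, day 4 has: Activity 6, Activity 4.
Demand: 5 + 4 = 9.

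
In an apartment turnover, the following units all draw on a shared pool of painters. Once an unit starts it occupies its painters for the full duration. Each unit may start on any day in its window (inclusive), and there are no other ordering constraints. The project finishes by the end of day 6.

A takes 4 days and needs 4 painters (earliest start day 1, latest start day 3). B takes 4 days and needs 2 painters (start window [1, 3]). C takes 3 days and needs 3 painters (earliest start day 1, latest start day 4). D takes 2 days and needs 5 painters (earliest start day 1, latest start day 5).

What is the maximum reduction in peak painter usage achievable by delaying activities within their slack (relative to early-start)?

5

Early-start peak: d1:14  d2:14  d3:9  d4:6  d5:0  d6:0 ⇒ 14.
Leveled (A@1, B@1, C@1, D@5): d1:9  d2:9  d3:9  d4:6  d5:5  d6:5 ⇒ 9.
Reduction 14 − 9 = 5.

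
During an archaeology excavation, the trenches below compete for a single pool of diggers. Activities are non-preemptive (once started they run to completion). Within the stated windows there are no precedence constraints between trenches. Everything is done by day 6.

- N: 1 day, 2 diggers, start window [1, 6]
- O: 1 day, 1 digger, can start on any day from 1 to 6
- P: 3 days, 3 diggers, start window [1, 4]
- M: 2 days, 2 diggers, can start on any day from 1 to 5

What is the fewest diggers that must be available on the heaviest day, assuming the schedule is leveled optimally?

Early-start (N@1, O@1, P@1, M@1) gives peak 8: d1:8  d2:5  d3:3  d4:0  d5:0  d6:0.
Shift P→2, M→5.
Schedule N@1, O@1, P@2, M@5: d1:3  d2:3  d3:3  d4:3  d5:2  d6:2 — peak 3.
Total digger-days = 16 over 6 days ⇒ peak ≥ ⌈16/6⌉ = 3, so 3 is optimal.

3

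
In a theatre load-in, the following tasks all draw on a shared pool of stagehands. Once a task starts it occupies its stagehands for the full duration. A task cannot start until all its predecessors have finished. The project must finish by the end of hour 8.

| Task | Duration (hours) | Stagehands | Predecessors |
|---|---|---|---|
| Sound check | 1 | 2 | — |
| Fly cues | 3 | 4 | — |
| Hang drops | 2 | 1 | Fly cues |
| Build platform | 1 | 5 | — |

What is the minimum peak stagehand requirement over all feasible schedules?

Early-start (Sound check@1, Fly cues@1, Hang drops@4, Build platform@1) gives peak 11: h1:11  h2:4  h3:4  h4:1  h5:1  h6:0  h7:0  h8:0.
Shift Fly cues→2, Hang drops→5, Build platform→7.
Schedule Sound check@1, Fly cues@2, Hang drops@5, Build platform@7: h1:2  h2:4  h3:4  h4:4  h5:1  h6:1  h7:5  h8:0 — peak 5.

5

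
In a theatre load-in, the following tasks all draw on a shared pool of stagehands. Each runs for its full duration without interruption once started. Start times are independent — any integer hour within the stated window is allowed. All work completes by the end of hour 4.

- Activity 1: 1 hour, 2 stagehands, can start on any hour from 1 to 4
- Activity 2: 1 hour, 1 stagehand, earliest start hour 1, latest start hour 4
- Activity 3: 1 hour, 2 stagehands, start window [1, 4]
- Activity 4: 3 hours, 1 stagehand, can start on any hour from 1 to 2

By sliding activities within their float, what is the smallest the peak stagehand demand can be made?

Early-start (Activity 1@1, Activity 2@1, Activity 3@1, Activity 4@1) gives peak 6: h1:6  h2:1  h3:1  h4:0.
Shift Activity 3→2, Activity 4→2.
Schedule Activity 1@1, Activity 2@1, Activity 3@2, Activity 4@2: h1:3  h2:3  h3:1  h4:1 — peak 3.

3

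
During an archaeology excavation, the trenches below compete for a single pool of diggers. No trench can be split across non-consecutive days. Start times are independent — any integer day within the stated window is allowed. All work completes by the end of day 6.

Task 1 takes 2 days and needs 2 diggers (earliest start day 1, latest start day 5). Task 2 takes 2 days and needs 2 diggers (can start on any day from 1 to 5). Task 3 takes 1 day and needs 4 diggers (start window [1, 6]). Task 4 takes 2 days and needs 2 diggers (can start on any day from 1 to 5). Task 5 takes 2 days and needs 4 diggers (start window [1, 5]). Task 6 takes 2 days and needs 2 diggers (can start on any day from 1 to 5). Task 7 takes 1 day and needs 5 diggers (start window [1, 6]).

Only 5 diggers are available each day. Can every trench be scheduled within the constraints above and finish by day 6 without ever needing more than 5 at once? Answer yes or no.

no

Total digger-days = 33; over 6 days the average is 33/6 > 5, so some day must exceed 5.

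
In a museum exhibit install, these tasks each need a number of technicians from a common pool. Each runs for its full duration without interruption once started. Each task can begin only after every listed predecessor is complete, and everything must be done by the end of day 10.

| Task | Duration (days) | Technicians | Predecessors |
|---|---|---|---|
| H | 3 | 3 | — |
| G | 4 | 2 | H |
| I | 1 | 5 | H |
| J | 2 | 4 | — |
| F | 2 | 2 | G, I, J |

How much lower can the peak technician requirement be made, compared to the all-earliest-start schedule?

1

Early-start peak: d1:7  d2:7  d3:3  d4:7  d5:2  d6:2  d7:2  d8:2  d9:2  d10:0 ⇒ 7.
Leveled (H@1, G@4, I@8, J@4, F@9): d1:3  d2:3  d3:3  d4:6  d5:6  d6:2  d7:2  d8:5  d9:2  d10:2 ⇒ 6.
Reduction 7 − 6 = 1.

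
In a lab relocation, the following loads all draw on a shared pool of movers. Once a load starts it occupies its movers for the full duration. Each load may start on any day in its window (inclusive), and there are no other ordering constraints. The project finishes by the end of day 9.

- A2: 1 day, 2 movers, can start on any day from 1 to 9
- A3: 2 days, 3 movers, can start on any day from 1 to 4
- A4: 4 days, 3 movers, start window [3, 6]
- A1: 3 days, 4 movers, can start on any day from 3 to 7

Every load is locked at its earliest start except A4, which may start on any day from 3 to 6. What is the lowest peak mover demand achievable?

A4@3: d1:5  d2:3  d3:7  d4:7  d5:7  d6:3  d7:0  d8:0  d9:0 → peak 7
A4@4: d1:5  d2:3  d3:4  d4:7  d5:7  d6:3  d7:3  d8:0  d9:0 → peak 7
A4@5: d1:5  d2:3  d3:4  d4:4  d5:7  d6:3  d7:3  d8:3  d9:0 → peak 7
A4@6: d1:5  d2:3  d3:4  d4:4  d5:4  d6:3  d7:3  d8:3  d9:3 → peak 5
Best is A4@6, peak 5.

5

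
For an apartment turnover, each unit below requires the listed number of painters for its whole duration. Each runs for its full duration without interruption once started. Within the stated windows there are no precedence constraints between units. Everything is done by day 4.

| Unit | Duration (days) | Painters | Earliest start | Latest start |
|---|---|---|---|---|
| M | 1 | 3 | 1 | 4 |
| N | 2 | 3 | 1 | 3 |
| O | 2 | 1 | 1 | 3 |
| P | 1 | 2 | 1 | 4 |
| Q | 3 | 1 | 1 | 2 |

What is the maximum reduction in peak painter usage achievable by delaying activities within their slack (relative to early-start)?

Early-start peak: d1:10  d2:5  d3:1  d4:0 ⇒ 10.
Leveled (M@1, N@3, O@1, P@2, Q@2): d1:4  d2:4  d3:4  d4:4 ⇒ 4.
Reduction 10 − 4 = 6.

6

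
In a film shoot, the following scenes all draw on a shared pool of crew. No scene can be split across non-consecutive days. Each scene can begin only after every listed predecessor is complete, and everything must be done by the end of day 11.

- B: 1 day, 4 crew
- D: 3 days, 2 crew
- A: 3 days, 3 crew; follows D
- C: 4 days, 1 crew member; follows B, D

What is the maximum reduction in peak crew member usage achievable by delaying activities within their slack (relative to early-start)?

Early-start peak: d1:6  d2:2  d3:2  d4:4  d5:4  d6:4  d7:1  d8:0  d9:0  d10:0  d11:0 ⇒ 6.
Leveled (B@1, D@2, A@5, C@5): d1:4  d2:2  d3:2  d4:2  d5:4  d6:4  d7:4  d8:1  d9:0  d10:0  d11:0 ⇒ 4.
Reduction 6 − 4 = 2.

2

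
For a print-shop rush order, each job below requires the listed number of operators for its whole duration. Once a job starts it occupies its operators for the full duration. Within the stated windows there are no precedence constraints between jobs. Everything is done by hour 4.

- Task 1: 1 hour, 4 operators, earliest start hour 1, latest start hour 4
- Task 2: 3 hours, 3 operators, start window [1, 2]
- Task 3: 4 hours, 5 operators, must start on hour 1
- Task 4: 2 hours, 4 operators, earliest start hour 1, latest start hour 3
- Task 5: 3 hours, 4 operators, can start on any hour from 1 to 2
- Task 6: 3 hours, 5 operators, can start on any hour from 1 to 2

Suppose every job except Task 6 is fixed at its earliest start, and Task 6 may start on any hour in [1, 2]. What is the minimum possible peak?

21

Task 6@1: h1:25  h2:21  h3:17  h4:5 → peak 25
Task 6@2: h1:20  h2:21  h3:17  h4:10 → peak 21
Best is Task 6@2, peak 21.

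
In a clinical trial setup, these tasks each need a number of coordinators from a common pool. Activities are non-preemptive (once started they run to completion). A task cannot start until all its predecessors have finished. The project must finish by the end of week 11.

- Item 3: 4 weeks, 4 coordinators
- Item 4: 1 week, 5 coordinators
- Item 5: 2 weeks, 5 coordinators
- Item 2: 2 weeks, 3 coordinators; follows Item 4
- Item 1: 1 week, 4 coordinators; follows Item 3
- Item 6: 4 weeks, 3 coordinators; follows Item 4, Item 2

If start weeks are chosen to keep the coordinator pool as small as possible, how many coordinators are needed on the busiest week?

Early-start (Item 3@1, Item 4@1, Item 5@1, Item 2@2, Item 1@5, Item 6@4) gives peak 14: w1:14  w2:12  w3:7  w4:7  w5:7  w6:3  w7:3  w8:0  w9:0  w10:0  w11:0.
Shift Item 3→2, Item 5→6, Item 1→8, Item 6→8.
Schedule Item 3@2, Item 4@1, Item 5@6, Item 2@2, Item 1@8, Item 6@8: w1:5  w2:7  w3:7  w4:4  w5:4  w6:5  w7:5  w8:7  w9:3  w10:3  w11:3 — peak 7.

7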